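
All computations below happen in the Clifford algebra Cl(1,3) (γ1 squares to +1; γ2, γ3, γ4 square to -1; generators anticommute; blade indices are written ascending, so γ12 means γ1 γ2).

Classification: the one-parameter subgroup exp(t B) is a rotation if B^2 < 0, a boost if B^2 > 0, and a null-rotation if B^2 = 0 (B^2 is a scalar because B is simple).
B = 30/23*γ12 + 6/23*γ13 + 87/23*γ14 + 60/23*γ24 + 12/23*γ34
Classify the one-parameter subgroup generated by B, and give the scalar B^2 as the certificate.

B^2 term by term: the squares give (30/23)^2*(γ12)^2 + (6/23)^2*(γ13)^2 + (87/23)^2*(γ14)^2 + (60/23)^2*(γ24)^2 + (12/23)^2*(γ34)^2 = 900/529*(+1) + 36/529*(+1) + 7569/529*(+1) + 3600/529*(-1) + 144/529*(-1) = 9 (each basis 2-blade squares to minus the product of its generators' squares); cross terms between blades sharing an index anticommute and cancel; the commuting (index-disjoint) pairs give grade-4 terms 2*c*c'*(blade product), which cancel blade by blade — γ1234: 720/529 - 720/529 = 0 — confirming B is simple. So B^2 = 9.
Answer: boost, certificate B^2 = 9. The class reads off the invariant scalar 9 directly.


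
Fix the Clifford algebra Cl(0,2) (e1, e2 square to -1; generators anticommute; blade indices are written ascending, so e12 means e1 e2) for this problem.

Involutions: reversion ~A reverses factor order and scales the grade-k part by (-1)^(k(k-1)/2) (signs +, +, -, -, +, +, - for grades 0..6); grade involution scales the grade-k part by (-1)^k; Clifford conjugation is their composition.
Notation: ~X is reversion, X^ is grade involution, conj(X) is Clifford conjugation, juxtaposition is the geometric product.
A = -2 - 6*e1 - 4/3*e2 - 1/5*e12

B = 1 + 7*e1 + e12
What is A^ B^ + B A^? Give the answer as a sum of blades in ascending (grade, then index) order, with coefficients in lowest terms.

first term: 201/5 + 64/3*e1 - 49/15*e2 + 107/15*e12
second term: -219/5 - 28/3*e1 + 131/15*e2 + 107/15*e12
Answer: -18/5 + 12*e1 + 82/15*e2 + 214/15*e12


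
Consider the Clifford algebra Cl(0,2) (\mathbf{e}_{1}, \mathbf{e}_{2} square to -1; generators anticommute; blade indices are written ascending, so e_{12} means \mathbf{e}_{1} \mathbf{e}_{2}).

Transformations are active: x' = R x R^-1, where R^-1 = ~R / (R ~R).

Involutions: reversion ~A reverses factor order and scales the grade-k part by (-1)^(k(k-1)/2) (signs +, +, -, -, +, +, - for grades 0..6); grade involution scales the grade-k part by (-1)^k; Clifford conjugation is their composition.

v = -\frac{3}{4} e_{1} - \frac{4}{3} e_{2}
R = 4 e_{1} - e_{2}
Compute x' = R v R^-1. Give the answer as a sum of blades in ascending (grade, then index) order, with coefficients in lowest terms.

~R = 4 e_{1} - e_{2}, and R ~R = -17, so R^-1 = ~R / (-17).
R v = \frac{5}{3} - \frac{73}{12} e_{12}
Answer: -\frac{7}{204} e_{1} + \frac{26}{17} e_{2}


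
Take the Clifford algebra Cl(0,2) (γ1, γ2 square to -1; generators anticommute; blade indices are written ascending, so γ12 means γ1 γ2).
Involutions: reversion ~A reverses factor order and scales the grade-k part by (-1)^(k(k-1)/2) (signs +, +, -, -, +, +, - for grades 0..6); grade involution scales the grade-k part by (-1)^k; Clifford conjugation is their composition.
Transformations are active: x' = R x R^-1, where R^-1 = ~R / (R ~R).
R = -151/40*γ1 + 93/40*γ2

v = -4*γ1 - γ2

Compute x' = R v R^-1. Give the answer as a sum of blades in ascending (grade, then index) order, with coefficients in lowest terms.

~R = -151/40*γ1 + 93/40*γ2, and R ~R = -629/32, so R^-1 = ~R / (-629/32).
R v = -511/40 + 523/40*γ12
Answer: -14261/15725*γ1 + 63248/15725*γ2


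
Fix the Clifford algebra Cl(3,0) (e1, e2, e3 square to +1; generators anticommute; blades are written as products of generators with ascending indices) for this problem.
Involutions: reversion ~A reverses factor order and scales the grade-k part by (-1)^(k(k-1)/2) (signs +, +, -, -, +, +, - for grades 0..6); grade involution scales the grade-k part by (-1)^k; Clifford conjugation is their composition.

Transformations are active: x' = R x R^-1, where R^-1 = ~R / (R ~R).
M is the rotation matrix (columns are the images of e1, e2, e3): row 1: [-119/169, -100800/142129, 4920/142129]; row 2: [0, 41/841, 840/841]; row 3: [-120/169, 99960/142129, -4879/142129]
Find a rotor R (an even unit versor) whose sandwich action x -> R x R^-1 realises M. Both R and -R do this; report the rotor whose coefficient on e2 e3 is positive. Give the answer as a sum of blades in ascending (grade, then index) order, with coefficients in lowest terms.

Method: write R = a + b12*e1 e2 + b13*e1 e3 + b23*e2 e3 with a^2 + b12^2 + b13^2 + b23^2 = 1 (so R^-1 = ~R). Expanding the columns R e_j ~R gives tr M = 4a^2 - 1 and, from the antisymmetric part, M21 - M12 = -4a*b12, M13 - M31 = 4a*b13, M32 - M23 = -4a*b23.
Here tr M = -98029/142129, so a^2 = (1 + tr M)/4 = 11025/142129 and a = ±105/377. Taking a = 105/377: M21 - M12 = 100800/142129, M13 - M31 = 105840/142129, M32 - M23 = -42000/142129, giving b12 = -240/377, b13 = 252/377, b23 = 100/377, i.e. R = 105/377 - 240/377*e1 e2 + 252/377*e1 e3 + 100/377*e2 e3.
Its e2 e3 coefficient is already positive.
Answer: 105/377 - 240/377*e1 e2 + 252/377*e1 e3 + 100/377*e2 e3. Uniqueness: Spin(3) -> SO(3) maps R and -R to the same rotation of trace -98029/142129; fixing the sign of the e2 e3 coefficient removes the ambiguity.


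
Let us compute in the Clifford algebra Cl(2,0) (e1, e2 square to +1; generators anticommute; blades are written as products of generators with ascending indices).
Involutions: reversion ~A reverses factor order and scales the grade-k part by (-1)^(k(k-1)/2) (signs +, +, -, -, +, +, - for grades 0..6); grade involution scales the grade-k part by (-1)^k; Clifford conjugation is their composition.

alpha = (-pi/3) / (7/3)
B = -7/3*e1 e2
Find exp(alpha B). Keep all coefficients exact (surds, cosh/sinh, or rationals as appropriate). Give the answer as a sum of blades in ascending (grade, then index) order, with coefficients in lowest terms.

B^2 = (-7/3)^2*(e1 e2)^2 = 49/9*(-1) = -49/9 (a basis 2-blade squares to minus the product of its generators' squares).
B^2 = -49/9 — circular case — the even/odd split gives cos and sin: l = 7/3, alpha*l = -pi/3, so exp(alpha B) = cos(-pi/3) + (sin(-pi/3)/(7/3))*B = 1/2 + (-3*sqrt(3)/14)*B.
Answer: 1/2 + sqrt(3)/2*e1 e2


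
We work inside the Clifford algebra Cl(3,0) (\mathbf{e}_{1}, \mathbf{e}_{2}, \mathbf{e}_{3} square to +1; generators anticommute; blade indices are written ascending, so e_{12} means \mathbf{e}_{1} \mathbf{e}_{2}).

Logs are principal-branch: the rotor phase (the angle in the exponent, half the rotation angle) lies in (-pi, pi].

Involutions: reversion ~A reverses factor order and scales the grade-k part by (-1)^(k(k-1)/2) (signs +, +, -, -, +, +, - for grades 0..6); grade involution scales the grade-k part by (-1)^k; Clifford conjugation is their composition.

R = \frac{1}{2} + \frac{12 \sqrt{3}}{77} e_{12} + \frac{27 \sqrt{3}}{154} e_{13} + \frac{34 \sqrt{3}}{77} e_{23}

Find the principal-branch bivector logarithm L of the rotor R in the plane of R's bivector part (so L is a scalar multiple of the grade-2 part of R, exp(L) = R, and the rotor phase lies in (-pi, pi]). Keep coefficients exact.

The scalar part of R is \frac{1}{2}, so the principal-branch rotor phase is pinned; divide the bivector part by its sine to get the unit plane — L is the phase times that plane.
Concretely: cos(phase) = \frac{1}{2} gives phase = ±\frac{\pi}{3}, and since phase/sin(phase) is even the sign is immaterial: L = (phase/sin(phase)) * <R>_2 = (\frac{2 \sqrt{3} \pi}{9}) * <R>_2.
Answer: \frac{8 \pi}{77} e_{12} + \frac{9 \pi}{77} e_{13} + \frac{68 \pi}{231} e_{23}


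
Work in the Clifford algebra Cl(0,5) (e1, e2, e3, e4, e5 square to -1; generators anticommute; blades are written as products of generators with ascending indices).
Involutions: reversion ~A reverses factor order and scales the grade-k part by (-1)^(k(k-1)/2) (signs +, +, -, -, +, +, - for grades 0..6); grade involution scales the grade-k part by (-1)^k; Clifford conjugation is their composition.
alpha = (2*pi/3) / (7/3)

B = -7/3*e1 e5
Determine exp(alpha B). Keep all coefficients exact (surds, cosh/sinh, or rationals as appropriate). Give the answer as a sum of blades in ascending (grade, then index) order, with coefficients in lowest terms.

B^2 = (-7/3)^2*(e1 e5)^2 = 49/9*(-1) = -49/9 (a basis 2-blade squares to minus the product of its generators' squares).
B^2 = -49/9 — the series telescopes trigonometrically here: l = 7/3, alpha*l = 2*pi/3, so exp(alpha B) = cos(2*pi/3) + (sin(2*pi/3)/(7/3))*B = -1/2 + (3*sqrt(3)/14)*B.
Answer: -1/2 - sqrt(3)/2*e1 e5


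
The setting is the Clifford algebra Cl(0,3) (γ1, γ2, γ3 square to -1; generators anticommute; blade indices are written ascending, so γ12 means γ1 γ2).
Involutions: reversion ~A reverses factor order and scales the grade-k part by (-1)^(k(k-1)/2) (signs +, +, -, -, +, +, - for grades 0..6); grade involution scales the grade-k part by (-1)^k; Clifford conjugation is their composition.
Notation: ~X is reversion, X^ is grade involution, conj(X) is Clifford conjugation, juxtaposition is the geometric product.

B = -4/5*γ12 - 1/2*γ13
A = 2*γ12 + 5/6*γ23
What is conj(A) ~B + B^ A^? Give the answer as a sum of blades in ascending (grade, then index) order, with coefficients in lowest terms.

first term: 8/5 + 5/12*γ12 - 2/3*γ13 - γ23
second term: 8/5 - 5/12*γ12 + 2/3*γ13 + γ23
Answer: 16/5


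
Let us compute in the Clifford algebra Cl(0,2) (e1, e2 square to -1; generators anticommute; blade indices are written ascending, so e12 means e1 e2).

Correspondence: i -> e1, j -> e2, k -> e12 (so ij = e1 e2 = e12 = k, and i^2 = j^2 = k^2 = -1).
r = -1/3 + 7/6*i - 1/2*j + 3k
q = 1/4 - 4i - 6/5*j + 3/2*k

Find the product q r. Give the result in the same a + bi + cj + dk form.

In blades: q = 1/4 - 4*e1 - 6/5*e2 + 3/2*e12, r = -1/3 + 7/6*e1 - 1/2*e2 + 3*e12.
Distribute q over r term by term (generator squares from the signature, products reordered to ascending indices): (1/4)*r = -1/12 + 7/24*e1 - 1/8*e2 + 3/4*e12; (-4*e1)*r = 14/3 + 4/3*e1 + 12*e2 + 2*e12; (-6/5*e2)*r = -3/5 - 18/5*e1 + 2/5*e2 + 7/5*e12; (3/2*e12)*r = -9/2 + 3/4*e1 + 7/4*e2 - 1/2*e12.
Sum: -31/60 - 49/40*e1 + 561/40*e2 + 73/20*e12; translating back through the correspondence:
Answer: -31/60 - 49/40*i + 561/40*j + 73/20*k


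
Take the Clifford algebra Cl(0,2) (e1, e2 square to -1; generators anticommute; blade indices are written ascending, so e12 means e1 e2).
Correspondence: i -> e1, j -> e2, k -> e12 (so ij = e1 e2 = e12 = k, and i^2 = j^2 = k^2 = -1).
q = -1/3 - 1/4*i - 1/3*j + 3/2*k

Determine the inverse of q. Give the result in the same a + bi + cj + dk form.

In blades: q = -1/3 - 1/4*e1 - 1/3*e2 + 3/2*e12.
With qbar = -1/3 + 1/4*e1 + 1/3*e2 - 3/2*e12 (scalar fixed, mapped units negated), q qbar = 365/144 (the sum of squared coefficients), so q^-1 = qbar / (365/144) = -48/365 + 36/365*e1 + 48/365*e2 - 216/365*e12; translating back:
Answer: -48/365 + 36/365*i + 48/365*j - 216/365*k


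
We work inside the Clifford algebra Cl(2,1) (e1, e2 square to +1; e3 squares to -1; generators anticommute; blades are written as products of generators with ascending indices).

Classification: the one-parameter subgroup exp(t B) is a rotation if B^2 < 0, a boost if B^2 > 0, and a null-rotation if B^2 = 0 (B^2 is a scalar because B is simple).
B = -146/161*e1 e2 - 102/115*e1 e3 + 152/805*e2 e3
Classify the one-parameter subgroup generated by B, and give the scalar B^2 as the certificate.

B^2 term by term: the squares give (-146/161)^2*(e1 e2)^2 + (-102/115)^2*(e1 e3)^2 + (152/805)^2*(e2 e3)^2 = 21316/25921*(-1) + 10404/13225*(+1) + 23104/648025*(+1) = 0 (each basis 2-blade squares to minus the product of its generators' squares); cross terms between blades sharing an index anticommute and cancel. So B^2 = 0.
Answer: null-rotation, certificate B^2 = 0. Because 0 is invariant under every versor sandwich, the classification follows from its sign alone.


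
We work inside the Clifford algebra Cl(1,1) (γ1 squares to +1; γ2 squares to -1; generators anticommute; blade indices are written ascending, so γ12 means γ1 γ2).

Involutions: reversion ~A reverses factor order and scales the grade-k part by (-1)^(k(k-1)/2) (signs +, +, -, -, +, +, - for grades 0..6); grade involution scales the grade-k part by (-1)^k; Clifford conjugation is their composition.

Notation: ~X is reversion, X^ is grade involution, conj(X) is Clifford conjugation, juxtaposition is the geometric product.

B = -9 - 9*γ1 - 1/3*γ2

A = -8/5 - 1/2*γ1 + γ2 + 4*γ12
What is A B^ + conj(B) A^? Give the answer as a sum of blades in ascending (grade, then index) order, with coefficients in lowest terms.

first term: 287/30 - 337/30*γ1 - 683/15*γ2 - 271/6*γ12
second term: 577/30 - 527/30*γ1 + 667/15*γ2 - 271/6*γ12
Answer: 144/5 - 144/5*γ1 - 16/15*γ2 - 271/3*γ12


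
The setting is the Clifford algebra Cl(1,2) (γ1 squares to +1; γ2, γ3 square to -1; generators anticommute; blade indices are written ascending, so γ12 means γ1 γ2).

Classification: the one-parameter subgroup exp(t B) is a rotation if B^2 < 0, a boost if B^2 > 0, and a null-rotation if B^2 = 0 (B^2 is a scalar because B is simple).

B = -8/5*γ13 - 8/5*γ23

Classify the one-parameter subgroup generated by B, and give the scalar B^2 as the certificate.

B^2 term by term: the squares give (-8/5)^2*(γ13)^2 + (-8/5)^2*(γ23)^2 = 64/25*(+1) + 64/25*(-1) = 0 (each basis 2-blade squares to minus the product of its generators' squares); cross terms between blades sharing an index anticommute and cancel. So B^2 = 0.
Answer: null-rotation, certificate B^2 = 0. Key observation: B^2 = 0 is a conjugation invariant, so its sign decides the class regardless of the surface form of B.


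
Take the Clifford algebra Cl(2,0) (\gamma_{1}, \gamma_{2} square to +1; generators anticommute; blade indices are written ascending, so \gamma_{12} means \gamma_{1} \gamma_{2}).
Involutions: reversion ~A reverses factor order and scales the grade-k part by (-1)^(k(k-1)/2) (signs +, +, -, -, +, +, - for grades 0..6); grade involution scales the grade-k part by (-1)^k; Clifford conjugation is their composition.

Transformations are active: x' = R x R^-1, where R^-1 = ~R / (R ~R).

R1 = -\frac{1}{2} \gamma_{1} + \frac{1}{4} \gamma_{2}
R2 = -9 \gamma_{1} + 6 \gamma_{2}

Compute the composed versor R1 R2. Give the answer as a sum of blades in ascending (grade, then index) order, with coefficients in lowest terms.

Distribute over the terms of R1 (each basis-blade product reordered to ascending indices, repeated generators contracted through their squares):
(-\frac{1}{2} \gamma_{1}) R2 = \frac{9}{2} - 3 \gamma_{12}
(\frac{1}{4} \gamma_{2}) R2 = \frac{3}{2} + \frac{9}{4} \gamma_{12}
Summing the partial products and collecting blades:
Answer: 6 - \frac{3}{4} \gamma_{12}


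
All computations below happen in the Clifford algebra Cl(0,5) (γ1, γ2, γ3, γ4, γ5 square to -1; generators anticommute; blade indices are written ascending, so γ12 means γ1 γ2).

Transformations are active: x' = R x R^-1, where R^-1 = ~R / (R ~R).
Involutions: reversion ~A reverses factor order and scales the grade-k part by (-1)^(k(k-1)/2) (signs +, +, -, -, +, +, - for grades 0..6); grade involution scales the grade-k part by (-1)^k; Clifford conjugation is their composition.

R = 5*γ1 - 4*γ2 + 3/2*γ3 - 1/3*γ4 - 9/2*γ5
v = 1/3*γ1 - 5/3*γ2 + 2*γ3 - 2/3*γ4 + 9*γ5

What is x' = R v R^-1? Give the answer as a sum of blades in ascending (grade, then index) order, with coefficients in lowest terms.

~R = 5*γ1 - 4*γ2 + 3/2*γ3 - 1/3*γ4 - 9/2*γ5, and R ~R = -1145/18, so R^-1 = ~R / (-1145/18).
R v = 521/18 - 7*γ12 + 19/2*γ13 - 29/9*γ14 + 93/2*γ15 - 11/2*γ23 + 19/9*γ24 - 87/2*γ25 - 1/3*γ34 + 45/2*γ35 - 6*γ45
Answer: -3355/687*γ1 + 18229/3435*γ2 - 3853/1145*γ3 + 3332/3435*γ4 - 5616/1145*γ5


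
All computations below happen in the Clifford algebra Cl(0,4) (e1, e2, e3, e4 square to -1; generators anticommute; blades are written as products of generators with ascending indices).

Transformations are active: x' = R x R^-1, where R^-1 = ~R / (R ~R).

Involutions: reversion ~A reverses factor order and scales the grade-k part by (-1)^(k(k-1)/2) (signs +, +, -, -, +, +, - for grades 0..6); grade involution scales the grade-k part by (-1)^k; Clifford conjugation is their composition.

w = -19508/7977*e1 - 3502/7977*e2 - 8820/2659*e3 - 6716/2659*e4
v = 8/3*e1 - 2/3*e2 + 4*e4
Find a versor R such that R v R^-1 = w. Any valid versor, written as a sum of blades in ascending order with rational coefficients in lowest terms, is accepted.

R = v + w = 588/2659*e1 - 2940/2659*e2 - 8820/2659*e3 + 3920/2659*e4 works: the equal norms (-212/9) guarantee its sandwich swaps v into w.
Answer: 588/2659*e1 - 2940/2659*e2 - 8820/2659*e3 + 3920/2659*e4


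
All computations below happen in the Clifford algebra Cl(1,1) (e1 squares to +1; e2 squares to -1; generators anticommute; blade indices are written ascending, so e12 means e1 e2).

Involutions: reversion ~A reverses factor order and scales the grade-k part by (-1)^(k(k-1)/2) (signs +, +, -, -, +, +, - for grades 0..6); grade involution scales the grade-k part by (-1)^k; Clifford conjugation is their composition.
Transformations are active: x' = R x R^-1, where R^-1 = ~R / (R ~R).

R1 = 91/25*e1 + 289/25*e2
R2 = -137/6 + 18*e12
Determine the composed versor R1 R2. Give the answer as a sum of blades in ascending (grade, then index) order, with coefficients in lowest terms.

Distribute over the terms of R1 (each basis-blade product reordered to ascending indices, repeated generators contracted through their squares):
(91/25*e1) R2 = -12467/150*e1 + 1638/25*e2
(289/25*e2) R2 = 5202/25*e1 - 39593/150*e2
Summing the partial products and collecting blades:
Answer: 3749/30*e1 - 5953/30*e2


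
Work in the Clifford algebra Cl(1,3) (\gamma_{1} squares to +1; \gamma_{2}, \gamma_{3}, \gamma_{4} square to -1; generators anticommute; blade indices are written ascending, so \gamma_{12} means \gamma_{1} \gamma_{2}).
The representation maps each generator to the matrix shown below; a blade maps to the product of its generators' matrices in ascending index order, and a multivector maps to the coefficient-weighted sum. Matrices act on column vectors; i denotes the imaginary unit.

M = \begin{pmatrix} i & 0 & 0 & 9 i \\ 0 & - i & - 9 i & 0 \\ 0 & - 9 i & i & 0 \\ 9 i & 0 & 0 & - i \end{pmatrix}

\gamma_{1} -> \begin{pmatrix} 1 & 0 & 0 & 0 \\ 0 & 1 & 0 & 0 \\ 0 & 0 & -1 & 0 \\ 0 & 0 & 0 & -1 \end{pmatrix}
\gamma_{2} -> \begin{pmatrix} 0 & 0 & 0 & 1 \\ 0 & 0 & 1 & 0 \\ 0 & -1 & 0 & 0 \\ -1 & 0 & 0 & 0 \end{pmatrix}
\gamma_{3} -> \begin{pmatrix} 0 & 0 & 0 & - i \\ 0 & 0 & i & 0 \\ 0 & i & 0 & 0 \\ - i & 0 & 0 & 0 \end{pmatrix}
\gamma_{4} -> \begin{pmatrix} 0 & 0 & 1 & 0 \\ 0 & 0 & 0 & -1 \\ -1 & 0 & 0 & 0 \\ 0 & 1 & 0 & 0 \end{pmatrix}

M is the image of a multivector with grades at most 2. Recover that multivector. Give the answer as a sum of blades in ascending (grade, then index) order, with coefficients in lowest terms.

Method: the blade images are trace-orthogonal — tr(rho(e_A) rho(e_B)^-1) = 4 if A = B and 0 otherwise — and rho(e_A)^-1 = (e_A)^2 * rho(e_A) with (e_A)^2 = +1 or -1, so the coefficient of e_A in the preimage is (e_A)^2 * tr(M rho(e_A))/4.
Nonzero projections over blades of grade <= 2: \gamma_{3}: (\gamma_{3})^2 = -1, tr(M rho(\gamma_{3})) = 36, coefficient -9; \gamma_{23}: (\gamma_{23})^2 = -1, tr(M rho(\gamma_{23})) = 4, coefficient -1. Every other blade of grade <= 2 projects to 0.
Answer: -9 \gamma_{3} - \gamma_{23}


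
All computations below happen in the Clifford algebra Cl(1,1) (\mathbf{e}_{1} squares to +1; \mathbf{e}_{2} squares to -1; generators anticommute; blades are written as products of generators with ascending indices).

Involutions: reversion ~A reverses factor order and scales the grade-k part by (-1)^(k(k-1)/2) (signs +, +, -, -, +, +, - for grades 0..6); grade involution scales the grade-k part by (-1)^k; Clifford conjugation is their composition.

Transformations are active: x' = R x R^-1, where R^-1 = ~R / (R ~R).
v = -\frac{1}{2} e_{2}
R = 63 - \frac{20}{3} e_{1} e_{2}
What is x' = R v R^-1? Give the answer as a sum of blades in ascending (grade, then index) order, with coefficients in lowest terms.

~R = 63 + \frac{20}{3} e_{1} e_{2}, and R ~R = \frac{35321}{9}, so R^-1 = ~R / (\frac{35321}{9}).
R v = -\frac{10}{3} e_{1} - \frac{63}{2} e_{2}
Answer: -\frac{3780}{35321} e_{1} - \frac{36121}{70642} e_{2}


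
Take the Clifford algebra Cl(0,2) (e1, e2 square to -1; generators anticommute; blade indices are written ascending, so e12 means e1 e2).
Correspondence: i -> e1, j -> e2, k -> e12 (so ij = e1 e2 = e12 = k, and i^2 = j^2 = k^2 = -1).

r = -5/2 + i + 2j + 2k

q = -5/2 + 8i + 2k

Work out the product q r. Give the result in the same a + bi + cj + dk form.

In blades: q = -5/2 + 8*e1 + 2*e12, r = -5/2 + e1 + 2*e2 + 2*e12.
Distribute q over r term by term (generator squares from the signature, products reordered to ascending indices): (-5/2)*r = 25/4 - 5/2*e1 - 5*e2 - 5*e12; (8*e1)*r = -8 - 20*e1 - 16*e2 + 16*e12; (2*e12)*r = -4 - 4*e1 + 2*e2 - 5*e12.
Sum: -23/4 - 53/2*e1 - 19*e2 + 6*e12; translating back through the correspondence:
Answer: -23/4 - 53/2*i - 19j + 6k


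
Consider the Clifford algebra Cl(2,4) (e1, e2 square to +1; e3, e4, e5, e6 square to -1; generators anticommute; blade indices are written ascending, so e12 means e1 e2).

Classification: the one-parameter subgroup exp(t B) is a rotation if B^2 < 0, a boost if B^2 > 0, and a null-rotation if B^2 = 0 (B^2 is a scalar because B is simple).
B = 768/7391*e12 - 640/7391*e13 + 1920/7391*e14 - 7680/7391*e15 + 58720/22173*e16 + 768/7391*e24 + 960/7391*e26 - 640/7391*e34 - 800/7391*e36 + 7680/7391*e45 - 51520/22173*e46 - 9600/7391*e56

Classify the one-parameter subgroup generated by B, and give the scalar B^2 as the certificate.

B^2 term by term: the squares give (768/7391)^2*(e12)^2 + (-640/7391)^2*(e13)^2 + (1920/7391)^2*(e14)^2 + (-7680/7391)^2*(e15)^2 + (58720/22173)^2*(e16)^2 + (768/7391)^2*(e24)^2 + (960/7391)^2*(e26)^2 + (-640/7391)^2*(e34)^2 + (-800/7391)^2*(e36)^2 + (7680/7391)^2*(e45)^2 + (-51520/22173)^2*(e46)^2 + (-9600/7391)^2*(e56)^2 = 589824/54626881*(-1) + 409600/54626881*(+1) + 3686400/54626881*(+1) + 58982400/54626881*(+1) + 3448038400/491641929*(+1) + 589824/54626881*(+1) + 921600/54626881*(+1) + 409600/54626881*(-1) + 640000/54626881*(-1) + 58982400/54626881*(-1) + 2654310400/491641929*(-1) + 92160000/54626881*(-1) = 0 (each basis 2-blade squares to minus the product of its generators' squares); cross terms between blades sharing an index anticommute and cancel; the commuting (index-disjoint) pairs give grade-4 terms 2*c*c'*(blade product), which cancel blade by blade — e1234: -983040/54626881 + 983040/54626881 = 0; e1236: -1228800/54626881 + 1228800/54626881 = 0; e1245: 11796480/54626881 - 11796480/54626881 = 0; e1246: -26378240/54626881 - 3686400/54626881 + 30064640/54626881 = 0; e1256: -14745600/54626881 + 14745600/54626881 = 0; e1345: -9830400/54626881 + 9830400/54626881 = 0; e1346: 65945600/163880643 + 3072000/54626881 - 75161600/163880643 = 0; e1356: 12288000/54626881 - 12288000/54626881 = 0; e1456: -36864000/54626881 - 263782400/54626881 + 300646400/54626881 = 0; e2346: 1228800/54626881 - 1228800/54626881 = 0; e2456: -14745600/54626881 + 14745600/54626881 = 0; e3456: 12288000/54626881 - 12288000/54626881 = 0 — confirming B is simple. So B^2 = 0.
Answer: null-rotation, certificate B^2 = 0. Key observation: B^2 = 0 is a conjugation invariant, so its sign decides the class regardless of the surface form of B.


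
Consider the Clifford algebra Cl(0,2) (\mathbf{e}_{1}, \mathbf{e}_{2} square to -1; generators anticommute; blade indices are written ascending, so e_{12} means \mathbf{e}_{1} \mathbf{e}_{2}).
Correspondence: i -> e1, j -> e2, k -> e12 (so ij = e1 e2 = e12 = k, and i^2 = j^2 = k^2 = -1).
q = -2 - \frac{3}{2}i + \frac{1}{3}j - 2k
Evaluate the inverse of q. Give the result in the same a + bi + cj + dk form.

In blades: q = -2 - \frac{3}{2} e_{1} + \frac{1}{3} e_{2} - 2 e_{12}.
With qbar = -2 + \frac{3}{2} e_{1} - \frac{1}{3} e_{2} + 2 e_{12} (scalar fixed, mapped units negated), q qbar = \frac{373}{36} (the sum of squared coefficients), so q^-1 = qbar / (\frac{373}{36}) = -\frac{72}{373} + \frac{54}{373} e_{1} - \frac{12}{373} e_{2} + \frac{72}{373} e_{12}; translating back:
Answer: -\frac{72}{373} + \frac{54}{373}i - \frac{12}{373}j + \frac{72}{373}k


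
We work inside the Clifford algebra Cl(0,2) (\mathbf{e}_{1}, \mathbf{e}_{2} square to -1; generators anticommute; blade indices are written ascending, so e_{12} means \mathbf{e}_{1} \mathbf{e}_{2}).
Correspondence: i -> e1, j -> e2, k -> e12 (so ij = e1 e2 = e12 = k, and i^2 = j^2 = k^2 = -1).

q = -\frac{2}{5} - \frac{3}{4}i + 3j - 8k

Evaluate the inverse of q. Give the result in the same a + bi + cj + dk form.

In blades: q = -\frac{2}{5} - \frac{3}{4} e_{1} + 3 e_{2} - 8 e_{12}.
With qbar = -\frac{2}{5} + \frac{3}{4} e_{1} - 3 e_{2} + 8 e_{12} (scalar fixed, mapped units negated), q qbar = \frac{29489}{400} (the sum of squared coefficients), so q^-1 = qbar / (\frac{29489}{400}) = -\frac{160}{29489} + \frac{300}{29489} e_{1} - \frac{1200}{29489} e_{2} + \frac{3200}{29489} e_{12}; translating back:
Answer: -\frac{160}{29489} + \frac{300}{29489}i - \frac{1200}{29489}j + \frac{3200}{29489}k


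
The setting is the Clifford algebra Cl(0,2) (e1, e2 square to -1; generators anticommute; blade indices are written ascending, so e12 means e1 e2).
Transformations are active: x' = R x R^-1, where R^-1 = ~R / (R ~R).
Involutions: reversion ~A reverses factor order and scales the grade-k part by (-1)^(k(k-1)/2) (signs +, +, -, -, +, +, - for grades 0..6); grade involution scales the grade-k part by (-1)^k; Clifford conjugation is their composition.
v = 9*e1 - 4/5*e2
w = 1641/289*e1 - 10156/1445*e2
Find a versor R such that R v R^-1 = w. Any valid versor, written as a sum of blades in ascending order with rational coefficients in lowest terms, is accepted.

Here q(v) = q(w) = -2041/25; the classical choice R = v + w = 4242/289*e1 - 11312/1445*e2 then realises v -> w under the sandwich.
Answer: 4242/289*e1 - 11312/1445*e2


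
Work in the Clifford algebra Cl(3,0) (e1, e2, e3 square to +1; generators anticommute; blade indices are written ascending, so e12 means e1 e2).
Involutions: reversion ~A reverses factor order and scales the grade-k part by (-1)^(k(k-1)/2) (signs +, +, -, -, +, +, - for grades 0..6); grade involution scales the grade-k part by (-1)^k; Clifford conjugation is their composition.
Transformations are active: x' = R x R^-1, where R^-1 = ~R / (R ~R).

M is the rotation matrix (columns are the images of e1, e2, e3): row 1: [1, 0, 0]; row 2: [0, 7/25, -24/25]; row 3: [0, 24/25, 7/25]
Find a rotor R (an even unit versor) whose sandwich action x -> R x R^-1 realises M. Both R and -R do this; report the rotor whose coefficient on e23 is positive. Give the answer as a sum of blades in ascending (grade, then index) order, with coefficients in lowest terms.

Method: write R = a + b12*e12 + b13*e13 + b23*e23 with a^2 + b12^2 + b13^2 + b23^2 = 1 (so R^-1 = ~R). Expanding the columns R e_j ~R gives tr M = 4a^2 - 1 and, from the antisymmetric part, M21 - M12 = -4a*b12, M13 - M31 = 4a*b13, M32 - M23 = -4a*b23.
Here tr M = 39/25, so a^2 = (1 + tr M)/4 = 16/25 and a = ±4/5. Taking a = 4/5: M21 - M12 = 0, M13 - M31 = 0, M32 - M23 = 48/25, giving b12 = 0, b13 = 0, b23 = -3/5, i.e. R = 4/5 - 3/5*e23.
Its e23 coefficient is negative, so report the other preimage -R.
Answer: -4/5 + 3/5*e23. Uniqueness: Spin(3) -> SO(3) maps R and -R to the same rotation of trace 39/25; fixing the sign of the e23 coefficient removes the ambiguity.


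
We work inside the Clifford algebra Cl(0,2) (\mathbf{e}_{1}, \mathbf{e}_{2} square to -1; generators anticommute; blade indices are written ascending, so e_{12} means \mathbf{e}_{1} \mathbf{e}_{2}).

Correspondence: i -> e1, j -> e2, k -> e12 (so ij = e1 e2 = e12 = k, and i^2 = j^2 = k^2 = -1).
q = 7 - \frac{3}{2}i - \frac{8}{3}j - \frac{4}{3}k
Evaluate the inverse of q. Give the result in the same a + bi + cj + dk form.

In blades: q = 7 - \frac{3}{2} e_{1} - \frac{8}{3} e_{2} - \frac{4}{3} e_{12}.
With qbar = 7 + \frac{3}{2} e_{1} + \frac{8}{3} e_{2} + \frac{4}{3} e_{12} (scalar fixed, mapped units negated), q qbar = \frac{2165}{36} (the sum of squared coefficients), so q^-1 = qbar / (\frac{2165}{36}) = \frac{252}{2165} + \frac{54}{2165} e_{1} + \frac{96}{2165} e_{2} + \frac{48}{2165} e_{12}; translating back:
Answer: \frac{252}{2165} + \frac{54}{2165}i + \frac{96}{2165}j + \frac{48}{2165}k


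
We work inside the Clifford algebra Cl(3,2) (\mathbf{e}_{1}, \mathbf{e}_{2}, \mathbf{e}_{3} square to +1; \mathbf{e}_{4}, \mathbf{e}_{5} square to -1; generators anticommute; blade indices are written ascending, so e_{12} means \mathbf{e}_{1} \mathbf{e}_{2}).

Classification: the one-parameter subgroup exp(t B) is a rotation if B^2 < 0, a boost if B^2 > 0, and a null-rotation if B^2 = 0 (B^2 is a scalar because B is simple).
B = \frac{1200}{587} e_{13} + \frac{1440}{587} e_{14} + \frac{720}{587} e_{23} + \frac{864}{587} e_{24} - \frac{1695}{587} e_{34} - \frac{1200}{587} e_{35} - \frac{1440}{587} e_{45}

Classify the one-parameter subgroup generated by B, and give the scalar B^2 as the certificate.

B^2 term by term: the squares give (\frac{1200}{587})^2*(e_{13})^2 + (\frac{1440}{587})^2*(e_{14})^2 + (\frac{720}{587})^2*(e_{23})^2 + (\frac{864}{587})^2*(e_{24})^2 + (-\frac{1695}{587})^2*(e_{34})^2 + (-\frac{1200}{587})^2*(e_{35})^2 + (-\frac{1440}{587})^2*(e_{45})^2 = \frac{1440000}{344569}*(-1) + \frac{2073600}{344569}*(+1) + \frac{518400}{344569}*(-1) + \frac{746496}{344569}*(+1) + \frac{2873025}{344569}*(+1) + \frac{1440000}{344569}*(+1) + \frac{2073600}{344569}*(-1) = 9 (each basis 2-blade squares to minus the product of its generators' squares); cross terms between blades sharing an index anticommute and cancel; the commuting (index-disjoint) pairs give grade-4 terms 2*c*c'*(blade product), which cancel blade by blade — e_{1234}: -\frac{2073600}{344569} + \frac{2073600}{344569} = 0; e_{1345}: -\frac{3456000}{344569} + \frac{3456000}{344569} = 0; e_{2345}: -\frac{2073600}{344569} + \frac{2073600}{344569} = 0 — confirming B is simple. So B^2 = 9.
Answer: boost, certificate B^2 = 9. Check the certificate: B^2 = 9, and that sign is decisive whatever form B takes.


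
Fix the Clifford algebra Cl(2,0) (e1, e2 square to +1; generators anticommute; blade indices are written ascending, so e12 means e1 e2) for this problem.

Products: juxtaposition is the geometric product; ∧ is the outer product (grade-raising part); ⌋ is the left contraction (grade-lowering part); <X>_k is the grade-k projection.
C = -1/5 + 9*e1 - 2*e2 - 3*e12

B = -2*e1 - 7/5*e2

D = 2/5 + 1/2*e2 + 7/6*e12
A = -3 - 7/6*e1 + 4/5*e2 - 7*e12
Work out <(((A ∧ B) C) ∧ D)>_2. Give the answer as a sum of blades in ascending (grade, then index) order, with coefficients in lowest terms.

step 1: 6*e1 + 21/5*e2 + 97/30*e12
step 2: 553/10 + 74/15*e1 - 2397/50*e2 - 7567/150*e12
step 3: 553/25 + 148/75*e1 + 4237/500*e2 + 70207/1500*e12
step 4: 70207/1500*e12
Answer: 70207/1500*e12


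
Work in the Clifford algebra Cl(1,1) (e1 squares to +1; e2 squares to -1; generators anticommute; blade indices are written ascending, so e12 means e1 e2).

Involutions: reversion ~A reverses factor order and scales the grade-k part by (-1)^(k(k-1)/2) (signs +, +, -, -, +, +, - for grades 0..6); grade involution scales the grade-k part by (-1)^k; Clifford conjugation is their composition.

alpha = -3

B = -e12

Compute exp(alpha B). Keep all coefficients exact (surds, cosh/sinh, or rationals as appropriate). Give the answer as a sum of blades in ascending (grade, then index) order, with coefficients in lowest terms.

B^2 = (-1)^2*(e12)^2 = 1*(+1) = 1 (a basis 2-blade squares to minus the product of its generators' squares).
B^2 = 1 — the series telescopes hyperbolically here: l = 1, alpha*l = -3, so exp(alpha B) = cosh(-3) + (sinh(-3)/1)*B = cosh(3) + (-sinh(3))*B.
Answer: cosh(3) + sinh(3)*e12


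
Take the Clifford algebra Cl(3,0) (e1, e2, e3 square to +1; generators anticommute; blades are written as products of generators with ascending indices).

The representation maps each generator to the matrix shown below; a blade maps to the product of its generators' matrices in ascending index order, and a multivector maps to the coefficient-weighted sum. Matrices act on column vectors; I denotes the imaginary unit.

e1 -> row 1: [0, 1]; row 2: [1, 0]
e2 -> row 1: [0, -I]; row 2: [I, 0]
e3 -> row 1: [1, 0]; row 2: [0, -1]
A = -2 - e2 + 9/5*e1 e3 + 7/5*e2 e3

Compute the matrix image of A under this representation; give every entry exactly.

Bivector images (products of the table entries): rho(e1 e3) = rho(e1)rho(e3) = row 1: [0, -1]; row 2: [1, 0]; rho(e2 e3) = rho(e2)rho(e3) = row 1: [0, I]; row 2: [I, 0].
M = (-2)*1 + (-1)*rho(e2) + (9/5)*rho(e1 e3) + (7/5)*rho(e2 e3), summed entrywise (1 is the identity matrix):
Answer: row 1: [-2, -9/5 + 12*I/5]; row 2: [9/5 + 2*I/5, -2]


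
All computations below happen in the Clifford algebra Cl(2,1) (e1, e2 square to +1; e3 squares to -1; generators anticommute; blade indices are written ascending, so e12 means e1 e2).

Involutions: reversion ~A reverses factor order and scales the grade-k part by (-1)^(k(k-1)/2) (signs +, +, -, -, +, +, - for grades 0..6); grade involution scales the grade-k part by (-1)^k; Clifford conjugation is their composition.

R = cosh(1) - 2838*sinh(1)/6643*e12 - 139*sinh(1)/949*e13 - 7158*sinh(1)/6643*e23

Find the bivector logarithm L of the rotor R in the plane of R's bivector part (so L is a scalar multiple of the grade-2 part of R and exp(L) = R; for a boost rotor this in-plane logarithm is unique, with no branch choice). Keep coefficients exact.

The scalar part of R is cosh(1), so cosh pins the rapidity up to sign — the sign comes from the bivector part; dividing that part by sinh of the rapidity yields the plane, and the in-plane L = rapidity * plane is unique because the two sign choices cancel.
Concretely: cosh(rapidity) = cosh(1) gives rapidity = ±1, and since rapidity/sinh(rapidity) is even the sign is immaterial: L = (rapidity/sinh(rapidity)) * <R>_2 = (1/sinh(1)) * <R>_2.
Answer: -2838/6643*e12 - 139/949*e13 - 7158/6643*e23


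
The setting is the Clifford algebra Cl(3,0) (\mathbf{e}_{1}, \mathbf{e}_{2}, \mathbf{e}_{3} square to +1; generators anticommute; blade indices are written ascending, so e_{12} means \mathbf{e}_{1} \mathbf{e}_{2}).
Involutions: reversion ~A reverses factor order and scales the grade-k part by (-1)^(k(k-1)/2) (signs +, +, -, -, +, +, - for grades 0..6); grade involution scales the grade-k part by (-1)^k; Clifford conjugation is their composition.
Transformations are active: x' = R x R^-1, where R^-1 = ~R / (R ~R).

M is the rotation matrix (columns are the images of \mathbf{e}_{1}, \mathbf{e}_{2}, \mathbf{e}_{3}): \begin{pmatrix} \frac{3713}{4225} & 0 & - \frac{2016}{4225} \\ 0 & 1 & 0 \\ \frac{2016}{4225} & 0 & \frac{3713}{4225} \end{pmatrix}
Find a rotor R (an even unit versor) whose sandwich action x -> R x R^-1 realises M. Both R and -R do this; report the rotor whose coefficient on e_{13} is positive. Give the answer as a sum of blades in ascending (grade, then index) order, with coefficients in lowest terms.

Method: write R = a + b12*e_{12} + b13*e_{13} + b23*e_{23} with a^2 + b12^2 + b13^2 + b23^2 = 1 (so R^-1 = ~R). Expanding the columns R e_j ~R gives tr M = 4a^2 - 1 and, from the antisymmetric part, M21 - M12 = -4a*b12, M13 - M31 = 4a*b13, M32 - M23 = -4a*b23.
Here tr M = \frac{11651}{4225}, so a^2 = (1 + tr M)/4 = \frac{3969}{4225} and a = ±\frac{63}{65}. Taking a = \frac{63}{65}: M21 - M12 = 0, M13 - M31 = -\frac{4032}{4225}, M32 - M23 = 0, giving b12 = 0, b13 = -\frac{16}{65}, b23 = 0, i.e. R = \frac{63}{65} - \frac{16}{65} e_{13}.
Its e_{13} coefficient is negative, so report the other preimage -R.
Answer: -\frac{63}{65} + \frac{16}{65} e_{13}. Sheet selection: the two-to-one cover makes ±R indistinguishable at the matrix level (trace \frac{11651}{4225}), so uniqueness comes from the required sign on e_{13}.


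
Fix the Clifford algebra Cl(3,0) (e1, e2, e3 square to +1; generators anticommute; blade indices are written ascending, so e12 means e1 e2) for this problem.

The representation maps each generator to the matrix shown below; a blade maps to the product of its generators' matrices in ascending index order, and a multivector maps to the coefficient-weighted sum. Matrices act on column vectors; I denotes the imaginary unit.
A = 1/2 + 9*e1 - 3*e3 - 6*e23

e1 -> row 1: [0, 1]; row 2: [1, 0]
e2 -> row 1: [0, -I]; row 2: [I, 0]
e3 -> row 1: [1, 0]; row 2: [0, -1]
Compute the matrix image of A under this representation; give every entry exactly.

Bivector images (products of the table entries): rho(e23) = rho(e2)rho(e3) = row 1: [0, I]; row 2: [I, 0].
M = (1/2)*1 + (9)*rho(e1) + (-3)*rho(e3) + (-6)*rho(e23), summed entrywise (1 is the identity matrix):
Answer: row 1: [-5/2, 9 - 6*I]; row 2: [9 - 6*I, 7/2]


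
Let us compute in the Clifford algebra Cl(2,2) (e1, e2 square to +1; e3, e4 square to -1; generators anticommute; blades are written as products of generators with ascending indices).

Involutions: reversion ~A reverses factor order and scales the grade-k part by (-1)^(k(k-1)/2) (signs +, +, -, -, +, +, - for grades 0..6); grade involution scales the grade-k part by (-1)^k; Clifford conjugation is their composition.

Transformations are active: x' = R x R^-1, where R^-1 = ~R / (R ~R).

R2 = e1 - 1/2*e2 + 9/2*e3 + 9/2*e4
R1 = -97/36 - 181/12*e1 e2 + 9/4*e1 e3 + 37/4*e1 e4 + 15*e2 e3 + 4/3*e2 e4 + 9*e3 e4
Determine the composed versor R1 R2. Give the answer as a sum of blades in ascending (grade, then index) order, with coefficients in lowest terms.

Distribute over the terms of R2 (each basis-blade product reordered to ascending indices, repeated generators contracted through their squares):
R1 (e1) = -97/36*e1 + 181/12*e2 - 9/4*e3 - 37/4*e4 + 15*e1 e2 e3 + 4/3*e1 e2 e4 + 9*e1 e3 e4
R1 (-1/2*e2) = 181/24*e1 + 97/72*e2 + 15/2*e3 + 2/3*e4 + 9/8*e1 e2 e3 + 37/8*e1 e2 e4 - 9/2*e2 e3 e4
R1 (9/2*e3) = -81/8*e1 - 135/2*e2 - 97/8*e3 + 81/2*e4 - 543/8*e1 e2 e3 - 333/8*e1 e3 e4 - 6*e2 e3 e4
R1 (9/2*e4) = -333/8*e1 - 6*e2 - 81/2*e3 - 97/8*e4 - 543/8*e1 e2 e4 + 81/8*e1 e3 e4 + 135/2*e2 e3 e4
Summing the partial products and collecting blades:
Answer: -3377/72*e1 - 4109/72*e2 - 379/8*e3 + 475/24*e4 - 207/4*e1 e2 e3 - 743/12*e1 e2 e4 - 45/2*e1 e3 e4 + 57*e2 e3 e4


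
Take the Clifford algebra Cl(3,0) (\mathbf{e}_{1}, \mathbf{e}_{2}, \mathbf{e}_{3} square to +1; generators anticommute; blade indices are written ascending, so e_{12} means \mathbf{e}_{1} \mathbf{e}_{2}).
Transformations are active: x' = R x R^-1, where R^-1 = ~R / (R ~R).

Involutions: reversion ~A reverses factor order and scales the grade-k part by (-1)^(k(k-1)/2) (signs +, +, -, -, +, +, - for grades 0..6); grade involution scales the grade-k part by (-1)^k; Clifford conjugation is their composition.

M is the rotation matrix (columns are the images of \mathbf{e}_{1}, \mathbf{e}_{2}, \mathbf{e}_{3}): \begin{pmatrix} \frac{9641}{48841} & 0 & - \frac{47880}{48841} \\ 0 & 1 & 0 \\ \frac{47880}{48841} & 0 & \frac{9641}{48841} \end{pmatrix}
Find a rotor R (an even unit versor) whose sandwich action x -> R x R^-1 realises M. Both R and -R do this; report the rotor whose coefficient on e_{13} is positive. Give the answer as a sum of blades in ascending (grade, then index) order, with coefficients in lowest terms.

Method: write R = a + b12*e_{12} + b13*e_{13} + b23*e_{23} with a^2 + b12^2 + b13^2 + b23^2 = 1 (so R^-1 = ~R). Expanding the columns R e_j ~R gives tr M = 4a^2 - 1 and, from the antisymmetric part, M21 - M12 = -4a*b12, M13 - M31 = 4a*b13, M32 - M23 = -4a*b23.
Here tr M = \frac{68123}{48841}, so a^2 = (1 + tr M)/4 = \frac{29241}{48841} and a = ±\frac{171}{221}. Taking a = \frac{171}{221}: M21 - M12 = 0, M13 - M31 = -\frac{95760}{48841}, M32 - M23 = 0, giving b12 = 0, b13 = -\frac{140}{221}, b23 = 0, i.e. R = \frac{171}{221} - \frac{140}{221} e_{13}.
Its e_{13} coefficient is negative, so report the other preimage -R.
Answer: -\frac{171}{221} + \frac{140}{221} e_{13}. Note: both R and -R realise this M (trace \frac{68123}{48841}); the covering map identifies them, and the e_{13}-coefficient sign is the tie-breaker.
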